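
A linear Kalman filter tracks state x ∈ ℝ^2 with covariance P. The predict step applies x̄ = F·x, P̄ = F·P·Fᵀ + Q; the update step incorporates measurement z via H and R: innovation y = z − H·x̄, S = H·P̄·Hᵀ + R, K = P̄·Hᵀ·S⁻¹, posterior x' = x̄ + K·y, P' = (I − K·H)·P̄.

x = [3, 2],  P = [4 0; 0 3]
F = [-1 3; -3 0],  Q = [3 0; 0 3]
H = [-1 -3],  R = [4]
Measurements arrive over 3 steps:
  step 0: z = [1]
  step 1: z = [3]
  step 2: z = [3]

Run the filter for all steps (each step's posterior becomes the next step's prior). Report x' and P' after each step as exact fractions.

step 0: x' = [2993/461, -1182/461], P' = [10774/461 -3498/461; -3498/461 1338/461]
step 1: x' = [-2181317/1314996, -210227/438332], P' = [7465591/1314996 -724355/438332; -724355/438332 400941/438332]
step 2: x' = [-2719387126/932478271, 5805591/932478271], P' = [5267933401/932478271 -1541127867/932478271; -1541127867/932478271 854189661/932478271]

step 0: x̄ = F·x = [3, -9]
step 0: P̄ = F·P·Fᵀ + Q = [34 12; 12 39]
step 0: y = z − H·x̄ = [-23]
step 0: S = H·P̄·Hᵀ + R = [461]
step 0: K = P̄·Hᵀ·S⁻¹ = [-70/461; -129/461]
step 0: x' = x̄ + K·y = [2993/461, -1182/461]
step 0: P' = (I − K·H)·P̄ = [10774/461 -3498/461; -3498/461 1338/461]
step 1: x̄ = F·x = [-6539/461, -8979/461]
step 1: P̄ = F·P·Fᵀ + Q = [45187/461 63804/461; 63804/461 98349/461]
step 1: y = z − H·x̄ = [-32093/461]
step 1: S = H·P̄·Hᵀ + R = [1314996/461]
step 1: K = P̄·Hᵀ·S⁻¹ = [-236599/1314996; -119617/438332]
step 1: x' = x̄ + K·y = [-2181317/1314996, -210227/438332]
step 1: P' = (I − K·H)·P̄ = [7465591/1314996 -724355/438332; -724355/438332 400941/438332]
step 2: x̄ = F·x = [144637/657498, 2181317/438332]
step 2: P̄ = F·P·Fᵀ + Q = [8818594/328749 6992393/219166; 6992393/219166 23711769/438332]
step 2: y = z − H·x̄ = [23866115/1314996]
step 2: S = H·P̄·Hᵀ + R = [932478271/1314996]
step 2: K = P̄·Hᵀ·S⁻¹ = [-161137450/932478271; -255360279/932478271]
step 2: x' = x̄ + K·y = [-2719387126/932478271, 5805591/932478271]
step 2: P' = (I − K·H)·P̄ = [5267933401/932478271 -1541127867/932478271; -1541127867/932478271 854189661/932478271]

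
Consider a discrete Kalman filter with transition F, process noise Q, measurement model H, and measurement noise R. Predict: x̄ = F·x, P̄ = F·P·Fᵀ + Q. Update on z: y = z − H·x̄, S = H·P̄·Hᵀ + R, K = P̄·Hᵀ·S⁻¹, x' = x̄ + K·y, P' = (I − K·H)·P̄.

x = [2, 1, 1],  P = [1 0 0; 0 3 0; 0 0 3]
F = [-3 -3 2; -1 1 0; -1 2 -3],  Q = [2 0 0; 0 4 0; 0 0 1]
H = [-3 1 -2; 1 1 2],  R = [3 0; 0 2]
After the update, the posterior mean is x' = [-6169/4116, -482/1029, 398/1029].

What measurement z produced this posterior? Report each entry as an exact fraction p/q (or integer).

x̄ = F·x = [-7, -1, -3]
P̄ = F·P·Fᵀ + Q = [50 -6 -33; -6 8 7; -33 7 41]
S = H·P̄·Hᵀ + R = [237 -30; -30 108]
K = P̄·Hᵀ·S⁻¹ = [-865/2058 -1319/4116; 74/1029 173/1029; 178/1029 583/1029]
x' − x̄ = [22643/4116, 547/1029, 3485/1029] = K·y
y = (KᵀK)⁻¹·Kᵀ·(x' − x̄) = [-23, 13]
z = y + H·x̄ = [-23, 13] + [26, -14] = [3, -1]

z = [3, -1]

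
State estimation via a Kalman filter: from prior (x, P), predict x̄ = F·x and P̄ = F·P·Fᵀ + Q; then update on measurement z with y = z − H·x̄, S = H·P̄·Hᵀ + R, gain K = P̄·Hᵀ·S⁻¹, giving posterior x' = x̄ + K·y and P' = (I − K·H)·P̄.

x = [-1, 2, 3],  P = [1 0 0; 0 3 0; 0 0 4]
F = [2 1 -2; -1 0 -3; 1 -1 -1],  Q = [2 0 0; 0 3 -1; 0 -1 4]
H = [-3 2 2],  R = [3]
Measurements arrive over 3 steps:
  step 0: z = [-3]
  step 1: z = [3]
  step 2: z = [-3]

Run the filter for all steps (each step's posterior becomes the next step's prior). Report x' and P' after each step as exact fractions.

step 0: x̄ = F·x = [-6, -8, -6]
step 0: P̄ = F·P·Fᵀ + Q = [25 22 7; 22 40 10; 7 10 12]
step 0: y = z − H·x̄ = [7]
step 0: S = H·P̄·Hᵀ + R = [168]
step 0: K = P̄·Hᵀ·S⁻¹ = [-17/168; 17/84; 23/168]
step 0: x' = x̄ + K·y = [-161/24, -79/12, -121/24]
step 0: P' = (I − K·H)·P̄ = [3911/168 2137/84 1567/168; 2137/84 1391/42 449/84; 1567/168 449/84 1487/168]
step 1: x̄ = F·x = [-119/12, 131/6, 59/12]
step 1: P̄ = F·P·Fᵀ + Q = [7115/42 -1517/21 -1103/42; -1517/21 3400/21 527/21; -1103/42 527/21 437/42]
step 1: y = z − H·x̄ = [-321/4]
step 1: S = H·P̄·Hᵀ + R = [50395/14]
step 1: K = P̄·Hᵀ·S⁻¹ = [-9873/50395; 1654/10079; 2097/50395]
step 1: x' = x̄ + K·y = [1755347/302370, 261974/30237, 476947/302370]
step 1: P' = (I − K·H)·P̄ = [4723717/151185 1315010/30237 466097/151185; 1315010/30237 1964390/30237 15568/30237; 466097/151185 15568/30237 630742/151185]
step 2: x̄ = F·x = [517654/30237, -1593094/151185, -134134/30237]
step 2: P̄ = F·P·Fᵀ + Q = [10760444/30237 -2867188/30237 -1494926/30237; -2867188/30237 13650532/151185 578740/30237; -1494926/30237 578740/30237 370907/30237]
step 2: y = z − H·x̄ = [3946261/50395]
step 2: S = H·P̄·Hᵀ + R = [277190081/50395]
step 2: K = P̄·Hᵀ·S⁻¹ = [-68342600/277190081; 25365428/277190081; 10640120/277190081]
step 2: x' = x̄ + K·y = [-1818641534/831570243, -2803731662/831570243, -1189344178/831570243]
step 2: P' = (I − K·H)·P̄ = [17884885316/831570243 24344429588/831570243 2175356686/831570243; 24344429588/831570243 36780975452/831570243 -150186644/831570243; 2175356686/831570243 -150186644/831570243 3461102213/831570243]

step 0: x' = [-161/24, -79/12, -121/24], P' = [3911/168 2137/84 1567/168; 2137/84 1391/42 449/84; 1567/168 449/84 1487/168]
step 1: x' = [1755347/302370, 261974/30237, 476947/302370], P' = [4723717/151185 1315010/30237 466097/151185; 1315010/30237 1964390/30237 15568/30237; 466097/151185 15568/30237 630742/151185]
step 2: x' = [-1818641534/831570243, -2803731662/831570243, -1189344178/831570243], P' = [17884885316/831570243 24344429588/831570243 2175356686/831570243; 24344429588/831570243 36780975452/831570243 -150186644/831570243; 2175356686/831570243 -150186644/831570243 3461102213/831570243]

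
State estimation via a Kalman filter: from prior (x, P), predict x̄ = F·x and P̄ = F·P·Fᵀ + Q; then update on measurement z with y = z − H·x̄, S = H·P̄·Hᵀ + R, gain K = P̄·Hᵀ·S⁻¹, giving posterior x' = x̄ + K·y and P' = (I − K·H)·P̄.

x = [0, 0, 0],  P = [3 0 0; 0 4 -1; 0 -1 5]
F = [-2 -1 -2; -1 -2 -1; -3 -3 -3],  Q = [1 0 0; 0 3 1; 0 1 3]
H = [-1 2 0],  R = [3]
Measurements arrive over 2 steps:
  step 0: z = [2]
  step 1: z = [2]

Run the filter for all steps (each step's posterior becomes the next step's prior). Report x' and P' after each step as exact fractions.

step 0: x' = [5/26, 27/26, 29/26], P' = [1691/52 853/52 2507/52; 853/52 467/52 1297/52; 2507/52 1297/52 3995/52]
step 1: x' = [2868/265, 1678/265, 4504/265], P' = [1122657/5035 582702/5035 1743071/5035; 582702/5035 305697/5035 907021/5035; 1743071/5035 907021/5035 2731133/5035]

step 0: x̄ = F·x = [0, 0, 0]
step 0: P̄ = F·P·Fᵀ + Q = [33 19 51; 19 23 40; 51 40 93]
step 0: y = z − H·x̄ = [2]
step 0: S = H·P̄·Hᵀ + R = [52]
step 0: K = P̄·Hᵀ·S⁻¹ = [5/52; 27/52; 29/52]
step 0: x' = x̄ + K·y = [5/26, 27/26, 29/26]
step 0: P' = (I − K·H)·P̄ = [1691/52 853/52 2507/52; 853/52 467/52 1297/52; 2507/52 1297/52 3995/52]
step 1: x̄ = F·x = [-95/26, -44/13, -183/26]
step 1: P̄ = F·P·Fᵀ + Q = [51919/52 8271/13 84951/52; 8271/13 5331/13 13576/13; 84951/52 13576/13 139359/52]
step 1: y = z − H·x̄ = [133/26]
step 1: S = H·P̄·Hᵀ + R = [5035/52]
step 1: K = P̄·Hᵀ·S⁻¹ = [14249/5035; 9564/5035; 23657/5035]
step 1: x' = x̄ + K·y = [2868/265, 1678/265, 4504/265]
step 1: P' = (I − K·H)·P̄ = [1122657/5035 582702/5035 1743071/5035; 582702/5035 305697/5035 907021/5035; 1743071/5035 907021/5035 2731133/5035]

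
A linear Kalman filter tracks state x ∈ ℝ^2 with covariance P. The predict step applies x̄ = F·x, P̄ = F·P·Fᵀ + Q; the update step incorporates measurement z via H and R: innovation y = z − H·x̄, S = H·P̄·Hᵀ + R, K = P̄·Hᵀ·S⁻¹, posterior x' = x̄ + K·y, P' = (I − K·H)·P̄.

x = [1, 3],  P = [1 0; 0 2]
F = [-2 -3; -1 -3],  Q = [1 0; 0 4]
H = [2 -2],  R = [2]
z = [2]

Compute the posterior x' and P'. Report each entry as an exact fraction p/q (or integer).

x' = [-131/13, -142/13]
P' = [281/13 278/13; 278/13 281/13]

x̄ = F·x = [-11, -10]
P̄ = F·P·Fᵀ + Q = [23 20; 20 23]
y = z − H·x̄ = [4]
S = H·P̄·Hᵀ + R = [26]
K = P̄·Hᵀ·S⁻¹ = [3/13; -3/13]
x' = x̄ + K·y = [-131/13, -142/13]
P' = (I − K·H)·P̄ = [281/13 278/13; 278/13 281/13]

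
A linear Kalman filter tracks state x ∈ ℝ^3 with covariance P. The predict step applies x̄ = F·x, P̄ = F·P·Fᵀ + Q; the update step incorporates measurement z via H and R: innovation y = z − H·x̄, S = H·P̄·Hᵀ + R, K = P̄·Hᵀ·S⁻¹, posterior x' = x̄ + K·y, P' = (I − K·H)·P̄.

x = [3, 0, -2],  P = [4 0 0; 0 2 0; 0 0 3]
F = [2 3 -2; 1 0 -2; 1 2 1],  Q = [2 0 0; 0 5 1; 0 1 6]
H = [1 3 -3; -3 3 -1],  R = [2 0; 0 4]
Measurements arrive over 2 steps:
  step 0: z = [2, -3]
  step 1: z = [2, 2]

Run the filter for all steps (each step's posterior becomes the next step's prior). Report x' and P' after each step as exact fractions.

step 0: x̄ = F·x = [10, 7, 1]
step 0: P̄ = F·P·Fᵀ + Q = [48 20 14; 20 21 -1; 14 -1 21]
step 0: y = z − H·x̄ = [-26, 7]
step 0: S = H·P̄·Hᵀ + R = [482 112; 112 376]
step 0: K = P̄·Hᵀ·S⁻¹ = [2237/10543 -13657/42172; 1993/10543 -963/21086; -760/10543 -6497/42172]
step 0: x' = x̄ + K·y = [93473/42172, 37225/21086, 75733/42172]
step 0: P' = (I − K·H)·P̄ = [47651/21086 32135/10543 77171/21086; 32135/10543 51931/10543 61314/10543; 77171/21086 61314/10543 149365/21086]
step 1: x̄ = F·x = [9955/1622, -4461/3244, 159053/21086]
step 1: P̄ = F·P·Fᵀ + Q = [17205/811 -12047/811 28731/811; -12047/811 33989/1622 -25736/811; 28731/811 -25736/811 820457/10543]
step 1: y = z − H·x̄ = [953811/42172, 1352919/42172]
step 1: S = H·P̄·Hᵀ + R = [24917521/21086 23442477/21086; 23442477/21086 23862789/21086]
step 1: K = P̄·Hᵀ·S⁻¹ = [15212541/118698605 -30009803/118698605; 25853272/356095815 55172077/1068287445; -74981371/356095815 -42671491/1068287445]
step 1: x' = x̄ + K·y = [5780608/6247295, 72108677/37483770, 56197099/37483770]
step 1: P' = (I − K·H)·P̄ = [179700123/118698605 234409752/118698605 284168099/118698605; 234409752/118698605 3600637162/1068287445 4252159874/1068287445; 284168099/118698605 4252159874/1068287445 5254626913/1068287445]

step 0: x' = [93473/42172, 37225/21086, 75733/42172], P' = [47651/21086 32135/10543 77171/21086; 32135/10543 51931/10543 61314/10543; 77171/21086 61314/10543 149365/21086]
step 1: x' = [5780608/6247295, 72108677/37483770, 56197099/37483770], P' = [179700123/118698605 234409752/118698605 284168099/118698605; 234409752/118698605 3600637162/1068287445 4252159874/1068287445; 284168099/118698605 4252159874/1068287445 5254626913/1068287445]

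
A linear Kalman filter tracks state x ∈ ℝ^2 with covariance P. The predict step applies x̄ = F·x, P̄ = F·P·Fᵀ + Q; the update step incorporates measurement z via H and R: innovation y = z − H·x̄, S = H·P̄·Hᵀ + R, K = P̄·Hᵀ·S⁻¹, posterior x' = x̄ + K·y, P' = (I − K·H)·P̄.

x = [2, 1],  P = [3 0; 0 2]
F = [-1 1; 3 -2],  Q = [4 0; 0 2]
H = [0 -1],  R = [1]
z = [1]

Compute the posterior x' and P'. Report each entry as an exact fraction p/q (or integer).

x̄ = F·x = [-1, 4]
P̄ = F·P·Fᵀ + Q = [9 -13; -13 37]
y = z − H·x̄ = [5]
S = H·P̄·Hᵀ + R = [38]
K = P̄·Hᵀ·S⁻¹ = [13/38; -37/38]
x' = x̄ + K·y = [27/38, -33/38]
P' = (I − K·H)·P̄ = [173/38 -13/38; -13/38 37/38]

x' = [27/38, -33/38]
P' = [173/38 -13/38; -13/38 37/38]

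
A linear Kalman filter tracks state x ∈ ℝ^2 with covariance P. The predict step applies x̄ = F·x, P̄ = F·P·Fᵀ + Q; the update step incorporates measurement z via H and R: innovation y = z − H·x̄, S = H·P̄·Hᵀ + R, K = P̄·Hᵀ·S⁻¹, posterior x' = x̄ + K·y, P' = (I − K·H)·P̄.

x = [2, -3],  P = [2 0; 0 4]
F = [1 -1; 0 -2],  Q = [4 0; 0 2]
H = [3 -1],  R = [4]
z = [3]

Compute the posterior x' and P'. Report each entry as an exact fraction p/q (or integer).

x̄ = F·x = [5, 6]
P̄ = F·P·Fᵀ + Q = [10 8; 8 18]
y = z − H·x̄ = [-6]
S = H·P̄·Hᵀ + R = [64]
K = P̄·Hᵀ·S⁻¹ = [11/32; 3/32]
x' = x̄ + K·y = [47/16, 87/16]
P' = (I − K·H)·P̄ = [39/16 95/16; 95/16 279/16]

x' = [47/16, 87/16]
P' = [39/16 95/16; 95/16 279/16]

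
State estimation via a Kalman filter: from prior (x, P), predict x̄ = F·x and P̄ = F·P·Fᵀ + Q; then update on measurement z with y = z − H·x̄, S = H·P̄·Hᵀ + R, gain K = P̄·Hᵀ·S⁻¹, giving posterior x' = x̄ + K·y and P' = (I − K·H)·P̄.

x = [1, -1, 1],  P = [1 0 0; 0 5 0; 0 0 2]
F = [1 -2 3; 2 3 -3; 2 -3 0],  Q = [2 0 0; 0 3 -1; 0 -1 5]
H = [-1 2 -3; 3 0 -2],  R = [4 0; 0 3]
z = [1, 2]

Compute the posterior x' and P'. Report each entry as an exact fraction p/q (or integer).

x̄ = F·x = [6, -4, 5]
P̄ = F·P·Fᵀ + Q = [41 -46 32; -46 70 -42; 32 -42 54]
y = z − H·x̄ = [30, -6]
S = H·P̄·Hᵀ + R = [1691 -131; -131 204]
K = P̄·Hᵀ·S⁻¹ = [-38987/327803 69770/327803; 8082/46829 -7206/46829; -58284/327803 -56710/327803]
x' = x̄ + K·y = [54084/46829, 98380/46829, 32965/46829]
P' = (I − K·H)·P̄ = [395470/327803 121798/46829 488550/327803; 121798/46829 367322/46829 193506/46829; 488550/327803 193506/46829 817890/327803]

x' = [54084/46829, 98380/46829, 32965/46829]
P' = [395470/327803 121798/46829 488550/327803; 121798/46829 367322/46829 193506/46829; 488550/327803 193506/46829 817890/327803]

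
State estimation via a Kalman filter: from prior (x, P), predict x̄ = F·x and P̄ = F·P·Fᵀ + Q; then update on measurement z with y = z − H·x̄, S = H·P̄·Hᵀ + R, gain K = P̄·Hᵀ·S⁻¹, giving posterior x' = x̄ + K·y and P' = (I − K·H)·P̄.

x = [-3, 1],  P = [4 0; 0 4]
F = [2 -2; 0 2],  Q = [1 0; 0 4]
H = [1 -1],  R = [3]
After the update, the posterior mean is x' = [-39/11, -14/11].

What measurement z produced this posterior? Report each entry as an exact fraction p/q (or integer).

x̄ = F·x = [-8, 2]
P̄ = F·P·Fᵀ + Q = [33 -16; -16 20]
S = H·P̄·Hᵀ + R = [88]
K = P̄·Hᵀ·S⁻¹ = [49/88; -9/22]
x' − x̄ = [49/11, -36/11] = K·y
y = (KᵀK)⁻¹·Kᵀ·(x' − x̄) = [8]
z = y + H·x̄ = [8] + [-10] = [-2]

z = [-2]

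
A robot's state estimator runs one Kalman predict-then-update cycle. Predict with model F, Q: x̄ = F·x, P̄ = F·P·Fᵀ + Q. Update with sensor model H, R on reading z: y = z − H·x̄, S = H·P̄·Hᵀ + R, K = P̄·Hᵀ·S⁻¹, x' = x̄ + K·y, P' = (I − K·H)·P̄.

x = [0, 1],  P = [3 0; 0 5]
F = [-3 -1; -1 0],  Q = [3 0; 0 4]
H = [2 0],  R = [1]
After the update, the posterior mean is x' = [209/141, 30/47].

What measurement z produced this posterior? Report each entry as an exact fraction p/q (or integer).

z = [3]

x̄ = F·x = [-1, 0]
P̄ = F·P·Fᵀ + Q = [35 9; 9 7]
S = H·P̄·Hᵀ + R = [141]
K = P̄·Hᵀ·S⁻¹ = [70/141; 6/47]
x' − x̄ = [350/141, 30/47] = K·y
y = (KᵀK)⁻¹·Kᵀ·(x' − x̄) = [5]
z = y + H·x̄ = [5] + [-2] = [3]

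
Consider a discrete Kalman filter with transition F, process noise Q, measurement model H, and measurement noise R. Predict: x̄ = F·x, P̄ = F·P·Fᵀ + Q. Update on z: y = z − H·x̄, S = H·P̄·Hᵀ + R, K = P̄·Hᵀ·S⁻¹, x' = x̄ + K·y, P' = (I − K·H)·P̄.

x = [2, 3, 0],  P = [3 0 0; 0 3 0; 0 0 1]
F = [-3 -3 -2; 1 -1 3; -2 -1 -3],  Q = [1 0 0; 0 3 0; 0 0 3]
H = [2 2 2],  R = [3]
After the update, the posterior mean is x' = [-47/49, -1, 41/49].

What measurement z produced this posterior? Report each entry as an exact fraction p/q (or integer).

z = [-2]

x̄ = F·x = [-15, -1, -7]
P̄ = F·P·Fᵀ + Q = [59 -6 33; -6 18 -12; 33 -12 27]
S = H·P̄·Hᵀ + R = [539]
K = P̄·Hᵀ·S⁻¹ = [172/539; 0; 96/539]
x' − x̄ = [688/49, 0, 384/49] = K·y
y = (KᵀK)⁻¹·Kᵀ·(x' − x̄) = [44]
z = y + H·x̄ = [44] + [-46] = [-2]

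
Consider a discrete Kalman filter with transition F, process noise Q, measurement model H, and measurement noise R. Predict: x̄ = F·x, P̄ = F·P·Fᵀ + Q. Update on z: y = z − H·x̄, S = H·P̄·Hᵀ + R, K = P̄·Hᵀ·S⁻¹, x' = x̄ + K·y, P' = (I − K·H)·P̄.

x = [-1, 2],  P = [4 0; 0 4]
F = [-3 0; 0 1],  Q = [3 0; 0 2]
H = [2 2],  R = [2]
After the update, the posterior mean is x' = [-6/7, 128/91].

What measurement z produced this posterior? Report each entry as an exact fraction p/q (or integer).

x̄ = F·x = [3, 2]
P̄ = F·P·Fᵀ + Q = [39 0; 0 6]
S = H·P̄·Hᵀ + R = [182]
K = P̄·Hᵀ·S⁻¹ = [3/7; 6/91]
x' − x̄ = [-27/7, -54/91] = K·y
y = (KᵀK)⁻¹·Kᵀ·(x' − x̄) = [-9]
z = y + H·x̄ = [-9] + [10] = [1]

z = [1]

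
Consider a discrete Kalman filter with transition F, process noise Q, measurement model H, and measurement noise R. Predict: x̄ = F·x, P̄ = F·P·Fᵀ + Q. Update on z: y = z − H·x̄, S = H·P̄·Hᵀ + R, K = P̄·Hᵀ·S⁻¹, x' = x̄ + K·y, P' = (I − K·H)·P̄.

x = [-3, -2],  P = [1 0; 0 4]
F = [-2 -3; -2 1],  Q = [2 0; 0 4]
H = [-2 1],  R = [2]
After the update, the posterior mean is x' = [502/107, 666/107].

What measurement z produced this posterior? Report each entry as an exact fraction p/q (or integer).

z = [-3]

x̄ = F·x = [12, 4]
P̄ = F·P·Fᵀ + Q = [42 -8; -8 12]
S = H·P̄·Hᵀ + R = [214]
K = P̄·Hᵀ·S⁻¹ = [-46/107; 14/107]
x' − x̄ = [-782/107, 238/107] = K·y
y = (KᵀK)⁻¹·Kᵀ·(x' − x̄) = [17]
z = y + H·x̄ = [17] + [-20] = [-3]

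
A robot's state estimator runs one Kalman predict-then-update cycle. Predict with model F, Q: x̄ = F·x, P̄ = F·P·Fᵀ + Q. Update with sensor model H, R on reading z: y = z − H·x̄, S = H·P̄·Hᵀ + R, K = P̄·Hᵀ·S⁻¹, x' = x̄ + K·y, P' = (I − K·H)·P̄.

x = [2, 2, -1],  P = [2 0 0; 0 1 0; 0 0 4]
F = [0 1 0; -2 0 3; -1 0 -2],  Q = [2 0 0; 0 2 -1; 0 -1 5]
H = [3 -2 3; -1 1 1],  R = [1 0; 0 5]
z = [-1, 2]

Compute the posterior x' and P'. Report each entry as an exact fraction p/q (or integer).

x̄ = F·x = [2, -7, 0]
P̄ = F·P·Fᵀ + Q = [3 0 0; 0 46 -21; 0 -21 23]
y = z − H·x̄ = [-21, 11]
S = H·P̄·Hᵀ + R = [671 -53; -53 35]
K = P̄·Hᵀ·S⁻¹ = [13/1723 -128/1723; -1025/5169 2140/5169; 3991/20676 7225/20676]
x' = x̄ + K·y = [1765/1723, 8882/5169, -1084/5169]
P' = (I − K·H)·P̄ = [4668/1723 5215/1723 -1187/1723; 5215/1723 25399/5169 946/5169; -1187/1723 946/5169 18097/20676]

x' = [1765/1723, 8882/5169, -1084/5169]
P' = [4668/1723 5215/1723 -1187/1723; 5215/1723 25399/5169 946/5169; -1187/1723 946/5169 18097/20676]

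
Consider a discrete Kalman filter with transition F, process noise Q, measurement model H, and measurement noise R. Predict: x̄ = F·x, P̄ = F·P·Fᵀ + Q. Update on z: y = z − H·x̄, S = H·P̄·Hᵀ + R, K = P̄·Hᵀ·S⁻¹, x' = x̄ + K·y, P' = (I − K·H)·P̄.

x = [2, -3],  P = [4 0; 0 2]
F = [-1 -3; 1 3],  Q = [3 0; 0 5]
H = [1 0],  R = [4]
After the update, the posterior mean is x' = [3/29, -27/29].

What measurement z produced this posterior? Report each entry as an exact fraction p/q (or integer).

x̄ = F·x = [7, -7]
P̄ = F·P·Fᵀ + Q = [25 -22; -22 27]
S = H·P̄·Hᵀ + R = [29]
K = P̄·Hᵀ·S⁻¹ = [25/29; -22/29]
x' − x̄ = [-200/29, 176/29] = K·y
y = (KᵀK)⁻¹·Kᵀ·(x' − x̄) = [-8]
z = y + H·x̄ = [-8] + [7] = [-1]

z = [-1]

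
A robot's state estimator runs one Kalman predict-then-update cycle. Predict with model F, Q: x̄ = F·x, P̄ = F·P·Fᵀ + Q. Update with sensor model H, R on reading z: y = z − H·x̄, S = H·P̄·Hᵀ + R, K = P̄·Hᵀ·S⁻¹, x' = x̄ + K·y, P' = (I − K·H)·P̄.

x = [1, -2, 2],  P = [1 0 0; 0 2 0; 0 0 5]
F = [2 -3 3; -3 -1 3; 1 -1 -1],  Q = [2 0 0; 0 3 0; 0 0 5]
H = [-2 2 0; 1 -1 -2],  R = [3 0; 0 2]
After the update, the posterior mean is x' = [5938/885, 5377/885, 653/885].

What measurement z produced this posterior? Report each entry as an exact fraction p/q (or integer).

z = [-1, -1]

x̄ = F·x = [14, 5, 1]
P̄ = F·P·Fᵀ + Q = [69 45 -7; 45 59 -16; -7 -16 13]
S = H·P̄·Hᵀ + R = [155 -40; -40 56]
K = P̄·Hᵀ·S⁻¹ = [-146/885 397/708; 286/885 391/708; -211/885 -671/1416]
x' − x̄ = [-6452/885, 952/885, -232/885] = K·y
y = (KᵀK)⁻¹·Kᵀ·(x' − x̄) = [17, -8]
z = y + H·x̄ = [17, -8] + [-18, 7] = [-1, -1]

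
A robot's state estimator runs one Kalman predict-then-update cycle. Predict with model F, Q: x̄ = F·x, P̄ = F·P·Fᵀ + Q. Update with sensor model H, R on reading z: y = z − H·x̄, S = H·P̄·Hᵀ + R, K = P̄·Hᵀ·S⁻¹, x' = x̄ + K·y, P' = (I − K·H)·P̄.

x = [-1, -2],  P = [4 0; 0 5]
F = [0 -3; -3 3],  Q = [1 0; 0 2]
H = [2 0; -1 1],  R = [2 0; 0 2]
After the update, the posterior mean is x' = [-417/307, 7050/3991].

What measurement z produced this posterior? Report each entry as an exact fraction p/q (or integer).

x̄ = F·x = [6, -3]
P̄ = F·P·Fᵀ + Q = [46 -45; -45 83]
S = H·P̄·Hᵀ + R = [186 -182; -182 221]
K = P̄·Hᵀ·S⁻¹ = [145/307 -7/307; 131/307 3714/3991]
x' − x̄ = [-2259/307, 19023/3991] = K·y
y = (KᵀK)⁻¹·Kᵀ·(x' − x̄) = [-15, 12]
z = y + H·x̄ = [-15, 12] + [12, -9] = [-3, 3]

z = [-3, 3]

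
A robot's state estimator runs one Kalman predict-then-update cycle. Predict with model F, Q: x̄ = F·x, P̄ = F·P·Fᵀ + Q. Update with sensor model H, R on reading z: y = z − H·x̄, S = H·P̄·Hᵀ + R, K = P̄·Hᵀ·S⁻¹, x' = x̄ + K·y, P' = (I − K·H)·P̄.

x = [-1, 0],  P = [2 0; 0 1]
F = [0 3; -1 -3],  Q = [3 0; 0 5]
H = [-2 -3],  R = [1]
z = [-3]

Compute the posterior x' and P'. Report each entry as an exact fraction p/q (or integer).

x̄ = F·x = [0, 1]
P̄ = F·P·Fᵀ + Q = [12 -9; -9 16]
y = z − H·x̄ = [0]
S = H·P̄·Hᵀ + R = [85]
K = P̄·Hᵀ·S⁻¹ = [3/85; -6/17]
x' = x̄ + K·y = [0, 1]
P' = (I − K·H)·P̄ = [1011/85 -135/17; -135/17 92/17]

x' = [0, 1]
P' = [1011/85 -135/17; -135/17 92/17]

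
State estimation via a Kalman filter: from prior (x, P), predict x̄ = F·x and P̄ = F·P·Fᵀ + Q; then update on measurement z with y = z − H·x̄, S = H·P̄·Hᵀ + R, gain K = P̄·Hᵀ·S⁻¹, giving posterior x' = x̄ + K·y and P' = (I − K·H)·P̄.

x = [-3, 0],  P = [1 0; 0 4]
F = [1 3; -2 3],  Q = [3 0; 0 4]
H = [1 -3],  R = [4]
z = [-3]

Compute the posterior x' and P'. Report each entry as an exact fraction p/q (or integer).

x' = [-456/59, -87/59]
P' = [1399/59 487/59; 487/59 195/59]

x̄ = F·x = [-3, 6]
P̄ = F·P·Fᵀ + Q = [40 34; 34 44]
y = z − H·x̄ = [18]
S = H·P̄·Hᵀ + R = [236]
K = P̄·Hᵀ·S⁻¹ = [-31/118; -49/118]
x' = x̄ + K·y = [-456/59, -87/59]
P' = (I − K·H)·P̄ = [1399/59 487/59; 487/59 195/59]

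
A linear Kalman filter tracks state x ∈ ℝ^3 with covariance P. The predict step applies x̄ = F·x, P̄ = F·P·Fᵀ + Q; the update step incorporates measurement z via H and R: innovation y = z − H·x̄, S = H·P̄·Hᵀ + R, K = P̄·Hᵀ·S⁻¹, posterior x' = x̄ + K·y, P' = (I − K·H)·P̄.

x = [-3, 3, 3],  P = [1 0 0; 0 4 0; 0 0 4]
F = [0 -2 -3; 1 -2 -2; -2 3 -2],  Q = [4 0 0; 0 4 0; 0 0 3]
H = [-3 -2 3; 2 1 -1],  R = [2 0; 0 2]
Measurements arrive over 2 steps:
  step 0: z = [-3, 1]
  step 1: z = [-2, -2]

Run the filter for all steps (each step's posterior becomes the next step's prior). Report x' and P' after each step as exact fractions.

step 0: x' = [3395/7883, -11155/7883, -11708/7883], P' = [108952/55181 -4808/7883 96440/55181; -4808/7883 33816/7883 18118/7883; 96440/55181 18118/7883 204738/55181]
step 1: x' = [-5080890131/2239724003, -539911925/2239724003, -6846679160/2239724003], P' = [4631543564/2239724003 -1458251348/2239724003 4088682610/2239724003; -1458251348/2239724003 8367442452/2239724003 4149796072/2239724003; 4088682610/2239724003 4149796072/2239724003 7792971988/2239724003]

step 0: x̄ = F·x = [-15, -15, 9]
step 0: P̄ = F·P·Fᵀ + Q = [56 40 0; 40 37 -10; 0 -10 59]
step 0: y = z − H·x̄ = [-105, 55]
step 0: S = H·P̄·Hᵀ + R = [1785 -917; -917 502]
step 0: K = P̄·Hᵀ·S⁻¹ = [14888/55181 6272/7883; 573/7883 3041/7883; 35621/55181 8212/7883]
step 0: x' = x̄ + K·y = [3395/7883, -11155/7883, -11708/7883]
step 0: P' = (I − K·H)·P̄ = [108952/55181 -4808/7883 96440/55181; -4808/7883 33816/7883 18118/7883; 96440/55181 18118/7883 204738/55181]
step 1: x̄ = F·x = [57434/7883, 49121/7883, -16839/7883]
step 1: P̄ = F·P·Fᵀ + Q = [4532126/55181 3221528/55181 -381958/55181; 3221528/55181 2858948/55181 -1115588/55181; -381958/55181 -1115588/55181 3204191/55181]
step 1: y = z − H·x̄ = [305295/7883, -196594/7883]
step 1: S = H·P̄·Hᵀ + R = [140093643/55181 -74089483/55181; -74089483/55181 40947125/55181]
step 1: K = P̄·Hᵀ·S⁻¹ = [643959917/2239724003 1858076585/2239724003; 44628678/2239724003 650571842/2239724003; 1406637995/2239724003 2267094652/2239724003]
step 1: x' = x̄ + K·y = [-5080890131/2239724003, -539911925/2239724003, -6846679160/2239724003]
step 1: P' = (I − K·H)·P̄ = [4631543564/2239724003 -1458251348/2239724003 4088682610/2239724003; -1458251348/2239724003 8367442452/2239724003 4149796072/2239724003; 4088682610/2239724003 4149796072/2239724003 7792971988/2239724003]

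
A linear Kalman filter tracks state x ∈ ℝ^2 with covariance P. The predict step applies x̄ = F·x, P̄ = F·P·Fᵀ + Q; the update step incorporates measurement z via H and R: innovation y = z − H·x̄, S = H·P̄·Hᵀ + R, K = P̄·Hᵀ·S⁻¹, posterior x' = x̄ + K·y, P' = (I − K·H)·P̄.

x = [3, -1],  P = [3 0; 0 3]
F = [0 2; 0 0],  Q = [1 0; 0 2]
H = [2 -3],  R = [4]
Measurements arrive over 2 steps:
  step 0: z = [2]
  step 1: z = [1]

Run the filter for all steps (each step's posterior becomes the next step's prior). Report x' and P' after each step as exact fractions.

step 0: x' = [4/37, -18/37], P' = [143/37 78/37; 78/37 56/37]
step 1: x' = [-135/929, -327/929], P' = [2871/929 1566/929; 1566/929 1192/929]

step 0: x̄ = F·x = [-2, 0]
step 0: P̄ = F·P·Fᵀ + Q = [13 0; 0 2]
step 0: y = z − H·x̄ = [6]
step 0: S = H·P̄·Hᵀ + R = [74]
step 0: K = P̄·Hᵀ·S⁻¹ = [13/37; -3/37]
step 0: x' = x̄ + K·y = [4/37, -18/37]
step 0: P' = (I − K·H)·P̄ = [143/37 78/37; 78/37 56/37]
step 1: x̄ = F·x = [-36/37, 0]
step 1: P̄ = F·P·Fᵀ + Q = [261/37 0; 0 2]
step 1: y = z − H·x̄ = [109/37]
step 1: S = H·P̄·Hᵀ + R = [1858/37]
step 1: K = P̄·Hᵀ·S⁻¹ = [261/929; -111/929]
step 1: x' = x̄ + K·y = [-135/929, -327/929]
step 1: P' = (I − K·H)·P̄ = [2871/929 1566/929; 1566/929 1192/929]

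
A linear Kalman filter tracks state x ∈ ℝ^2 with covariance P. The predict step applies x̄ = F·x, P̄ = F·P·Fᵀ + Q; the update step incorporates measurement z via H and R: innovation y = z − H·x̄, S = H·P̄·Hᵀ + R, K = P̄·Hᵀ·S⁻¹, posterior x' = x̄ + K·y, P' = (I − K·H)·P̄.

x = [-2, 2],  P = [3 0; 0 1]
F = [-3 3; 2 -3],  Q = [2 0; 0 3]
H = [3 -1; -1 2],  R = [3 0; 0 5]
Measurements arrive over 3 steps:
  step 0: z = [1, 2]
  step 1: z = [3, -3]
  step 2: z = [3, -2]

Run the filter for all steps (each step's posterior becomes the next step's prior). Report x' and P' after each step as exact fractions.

step 0: x̄ = F·x = [12, -10]
step 0: P̄ = F·P·Fᵀ + Q = [38 -27; -27 24]
step 0: y = z − H·x̄ = [-45, 34]
step 0: S = H·P̄·Hᵀ + R = [531 -351; -351 247]
step 0: K = P̄·Hᵀ·S⁻¹ = [65/204 71/884; 5/102 165/442]
step 0: x' = x̄ + K·y = [347/884, 215/442]
step 0: P' = (I − K·H)·P̄ = [409/884 191/442; 191/442 254/221]
step 1: x̄ = F·x = [249/884, -149/221]
step 1: P̄ = F·P·Fᵀ + Q = [7717/884 -1467/221; -1467/221 2212/221]
step 1: y = z − H·x̄ = [77/52, -1211/884]
step 1: S = H·P̄·Hᵀ + R = [6833/52 -4819/52; -4819/52 71001/884]
step 1: K = P̄·Hᵀ·S⁻¹ = [527975/1737748 133081/1737748; 14795/434437 161253/434437]
step 1: x' = x̄ + K·y = [1088979/1737748, -491895/434437]
step 1: P' = (I − K·H)·P̄ = [766651/1737748 179007/434437; 179007/434437 492636/434437]
step 2: x̄ = F·x = [-9169677/1737748, 4040349/868874]
step 2: P̄ = F·P·Fᵀ + Q = [15221747/1737748 -5797191/868874; -5797191/868874 4355602/434437]
step 2: y = z − H·x̄ = [40802973/1737748, -28806569/1737748]
step 2: S = H·P̄·Hᵀ + R = [229197667/1737748 -161670731/1737748; -161670731/1737748 139977647/1737748]
step 2: K = P̄·Hᵀ·S⁻¹ = [1038822605/3421166281 261030712/3421166281; 115234475/3421166281 1268104329/3421166281]
step 2: x' = x̄ + K·y = [154783075/263166637, -185138562/263166637]
step 2: P' = (I − K·H)·P̄ = [1507617838/3421166281 1406385699/3421166281; 1406385699/3421166281 3873453672/3421166281]

step 0: x' = [347/884, 215/442], P' = [409/884 191/442; 191/442 254/221]
step 1: x' = [1088979/1737748, -491895/434437], P' = [766651/1737748 179007/434437; 179007/434437 492636/434437]
step 2: x' = [154783075/263166637, -185138562/263166637], P' = [1507617838/3421166281 1406385699/3421166281; 1406385699/3421166281 3873453672/3421166281]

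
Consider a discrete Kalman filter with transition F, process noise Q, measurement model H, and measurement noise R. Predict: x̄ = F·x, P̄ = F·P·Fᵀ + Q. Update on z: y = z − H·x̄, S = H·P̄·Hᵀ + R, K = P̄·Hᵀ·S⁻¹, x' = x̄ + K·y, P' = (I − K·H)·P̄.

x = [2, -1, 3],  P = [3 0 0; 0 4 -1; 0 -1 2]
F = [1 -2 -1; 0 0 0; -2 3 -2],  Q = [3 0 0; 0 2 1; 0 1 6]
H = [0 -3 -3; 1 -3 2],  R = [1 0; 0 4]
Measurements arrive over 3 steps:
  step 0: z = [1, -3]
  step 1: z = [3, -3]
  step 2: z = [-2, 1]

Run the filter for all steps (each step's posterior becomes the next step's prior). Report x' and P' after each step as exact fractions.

step 0: x̄ = F·x = [1, 0, -13]
step 0: P̄ = F·P·Fᵀ + Q = [20 0 -27; 0 2 1; -27 1 74]
step 0: y = z − H·x̄ = [-38, 22]
step 0: S = H·P̄·Hᵀ + R = [703 -342; -342 218]
step 0: K = P̄·Hᵀ·S⁻¹ = [603/3629 20/191; -333/3629 -31/191; -4347/18145 158/955]
step 0: x' = x̄ + K·y = [-575/191, -16/191, -49/191]
step 0: P' = (I − K·H)·P̄ = [36657/3629 6947/3629 -7148/3629; 6947/3629 1905/3629 -1794/3629; -7148/3629 -1794/3629 10419/18145]
step 1: x̄ = F·x = [-494/191, 0, 1200/191]
step 1: P̄ = F·P·Fᵀ + Q = [182899/18145 0 -168707/18145; 0 2 1; -168707/18145 1 374311/18145]
step 1: y = z − H·x̄ = [4173/191, -2479/191]
step 1: S = H·P̄·Hᵀ + R = [4040164/18145 -271740/3629; -271740/3629 237353/3629]
step 1: K = P̄·Hᵀ·S⁻¹ = [21532497/162505348 873528/40626337; -16115685/162505348 -7097239/40626337; -9414294/40626337 7210464/40626337]
step 1: x' = x̄ + K·y = [4793531/162505348, 16363709/162505348, -44026098/40626337]
step 1: P' = (I − K·H)·P̄ = [1067176051/162505348 207768921/162505348 -53736605/40626337; 207768921/162505348 66413707/162505348 -15260453/40626337; -53736605/40626337 -15260453/40626337 18398551/40626337]
step 2: x̄ = F·x = [148170505/162505348, 0, 391712849/162505348]
step 2: P̄ = F·P·Fᵀ + Q = [1248591035/162505348 0 -992305301/162505348; 0 2 1; -992305301/162505348 1 2655539803/162505348]
step 2: y = z − H·x̄ = [850127851/162505348, -769090855/162505348]
step 2: S = H·P̄·Hᵀ + R = [29912556103/162505348 -9543710607/162505348; -9543710607/162505348 9526582523/162505348]
step 2: K = P̄·Hᵀ·S⁻¹ = [26258184765/238616174083 7870014578/238616174083; -24782817027/238616174083 -41108723975/238616174083; -270604010829/1193080870415 208724856744/1193080870415]
step 2: x' = x̄ + K·y = [45383945465/34088024869, 9272469068/34088024869, 67486765426/170440124345]
step 2: P' = (I − K·H)·P̄ = [1388004120807/238616174083 267803721197/238616174083 -276556449452/238616174083; 267803721197/238616174083 89752099023/238616174083 -81491160014/238616174083; -276556449452/238616174083 -81491160014/238616174083 497657137013/1193080870415]

step 0: x' = [-575/191, -16/191, -49/191], P' = [36657/3629 6947/3629 -7148/3629; 6947/3629 1905/3629 -1794/3629; -7148/3629 -1794/3629 10419/18145]
step 1: x' = [4793531/162505348, 16363709/162505348, -44026098/40626337], P' = [1067176051/162505348 207768921/162505348 -53736605/40626337; 207768921/162505348 66413707/162505348 -15260453/40626337; -53736605/40626337 -15260453/40626337 18398551/40626337]
step 2: x' = [45383945465/34088024869, 9272469068/34088024869, 67486765426/170440124345], P' = [1388004120807/238616174083 267803721197/238616174083 -276556449452/238616174083; 267803721197/238616174083 89752099023/238616174083 -81491160014/238616174083; -276556449452/238616174083 -81491160014/238616174083 497657137013/1193080870415]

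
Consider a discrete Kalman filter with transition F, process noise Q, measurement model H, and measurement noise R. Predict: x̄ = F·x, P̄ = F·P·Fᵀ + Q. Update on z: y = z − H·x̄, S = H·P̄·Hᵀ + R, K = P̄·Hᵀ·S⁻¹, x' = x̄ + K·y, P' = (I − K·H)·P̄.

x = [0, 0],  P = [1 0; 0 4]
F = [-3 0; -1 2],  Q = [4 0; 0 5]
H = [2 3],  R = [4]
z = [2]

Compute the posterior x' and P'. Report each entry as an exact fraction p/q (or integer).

x̄ = F·x = [0, 0]
P̄ = F·P·Fᵀ + Q = [13 3; 3 22]
y = z − H·x̄ = [2]
S = H·P̄·Hᵀ + R = [290]
K = P̄·Hᵀ·S⁻¹ = [7/58; 36/145]
x' = x̄ + K·y = [7/29, 72/145]
P' = (I − K·H)·P̄ = [509/58 -165/29; -165/29 598/145]

x' = [7/29, 72/145]
P' = [509/58 -165/29; -165/29 598/145]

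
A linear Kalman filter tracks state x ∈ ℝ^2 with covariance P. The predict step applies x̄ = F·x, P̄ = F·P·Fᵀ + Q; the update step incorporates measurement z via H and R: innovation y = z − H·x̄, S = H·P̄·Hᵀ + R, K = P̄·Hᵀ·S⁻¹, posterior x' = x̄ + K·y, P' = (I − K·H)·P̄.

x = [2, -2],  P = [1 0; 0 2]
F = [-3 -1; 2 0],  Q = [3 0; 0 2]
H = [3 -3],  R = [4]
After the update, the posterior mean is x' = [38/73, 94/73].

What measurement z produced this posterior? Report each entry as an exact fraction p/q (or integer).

x̄ = F·x = [-4, 4]
P̄ = F·P·Fᵀ + Q = [14 -6; -6 6]
S = H·P̄·Hᵀ + R = [292]
K = P̄·Hᵀ·S⁻¹ = [15/73; -9/73]
x' − x̄ = [330/73, -198/73] = K·y
y = (KᵀK)⁻¹·Kᵀ·(x' − x̄) = [22]
z = y + H·x̄ = [22] + [-24] = [-2]

z = [-2]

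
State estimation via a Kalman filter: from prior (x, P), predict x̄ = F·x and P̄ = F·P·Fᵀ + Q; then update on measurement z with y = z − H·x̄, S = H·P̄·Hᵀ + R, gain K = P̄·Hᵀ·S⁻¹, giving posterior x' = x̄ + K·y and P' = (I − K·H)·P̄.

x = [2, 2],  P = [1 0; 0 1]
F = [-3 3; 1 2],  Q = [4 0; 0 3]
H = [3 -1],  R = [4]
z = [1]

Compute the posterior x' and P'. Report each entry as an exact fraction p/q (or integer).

x̄ = F·x = [0, 6]
P̄ = F·P·Fᵀ + Q = [22 3; 3 8]
y = z − H·x̄ = [7]
S = H·P̄·Hᵀ + R = [192]
K = P̄·Hᵀ·S⁻¹ = [21/64; 1/192]
x' = x̄ + K·y = [147/64, 1159/192]
P' = (I − K·H)·P̄ = [85/64 171/64; 171/64 1535/192]

x' = [147/64, 1159/192]
P' = [85/64 171/64; 171/64 1535/192]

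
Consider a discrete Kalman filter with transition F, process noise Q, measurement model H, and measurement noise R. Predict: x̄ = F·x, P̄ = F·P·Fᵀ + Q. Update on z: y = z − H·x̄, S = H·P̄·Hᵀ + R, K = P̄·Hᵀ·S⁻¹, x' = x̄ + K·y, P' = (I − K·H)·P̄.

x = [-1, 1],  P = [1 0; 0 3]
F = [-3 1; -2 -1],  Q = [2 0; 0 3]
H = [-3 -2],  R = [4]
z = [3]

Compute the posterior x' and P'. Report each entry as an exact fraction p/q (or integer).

x̄ = F·x = [4, 1]
P̄ = F·P·Fᵀ + Q = [14 3; 3 10]
y = z − H·x̄ = [17]
S = H·P̄·Hᵀ + R = [206]
K = P̄·Hᵀ·S⁻¹ = [-24/103; -29/206]
x' = x̄ + K·y = [4/103, -287/206]
P' = (I − K·H)·P̄ = [290/103 -387/103; -387/103 1219/206]

x' = [4/103, -287/206]
P' = [290/103 -387/103; -387/103 1219/206]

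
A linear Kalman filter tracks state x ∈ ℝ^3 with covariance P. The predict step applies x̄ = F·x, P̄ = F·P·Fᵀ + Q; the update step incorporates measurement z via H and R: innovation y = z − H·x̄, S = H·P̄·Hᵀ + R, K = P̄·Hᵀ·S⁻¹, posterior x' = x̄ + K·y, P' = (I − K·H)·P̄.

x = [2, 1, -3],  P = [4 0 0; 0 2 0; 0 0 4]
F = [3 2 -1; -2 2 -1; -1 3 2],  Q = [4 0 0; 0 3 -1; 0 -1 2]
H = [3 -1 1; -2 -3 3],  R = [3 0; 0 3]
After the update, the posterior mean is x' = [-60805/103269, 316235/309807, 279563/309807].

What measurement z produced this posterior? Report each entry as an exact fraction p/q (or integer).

z = [-2, 1]

x̄ = F·x = [11, 1, -5]
P̄ = F·P·Fᵀ + Q = [52 -12 -8; -12 31 11; -8 11 40]
S = H·P̄·Hᵀ + R = [544 -137; -137 604]
K = P̄·Hᵀ·S⁻¹ = [28012/103269 -9376/103269; -38756/309807 -27256/309807; 17131/309807 56717/309807]
x' − x̄ = [-1196764/103269, 6428/309807, 1828598/309807] = K·y
y = (KᵀK)⁻¹·Kᵀ·(x' − x̄) = [-29, 41]
z = y + H·x̄ = [-29, 41] + [27, -40] = [-2, 1]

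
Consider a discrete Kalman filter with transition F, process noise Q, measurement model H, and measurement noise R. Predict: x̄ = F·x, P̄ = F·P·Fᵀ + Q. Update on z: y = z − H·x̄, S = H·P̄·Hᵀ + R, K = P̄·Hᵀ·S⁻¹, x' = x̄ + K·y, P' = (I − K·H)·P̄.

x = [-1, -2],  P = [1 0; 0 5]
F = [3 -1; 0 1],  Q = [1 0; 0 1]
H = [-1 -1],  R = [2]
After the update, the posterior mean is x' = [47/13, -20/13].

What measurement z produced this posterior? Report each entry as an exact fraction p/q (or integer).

z = [-3]

x̄ = F·x = [-1, -2]
P̄ = F·P·Fᵀ + Q = [15 -5; -5 6]
S = H·P̄·Hᵀ + R = [13]
K = P̄·Hᵀ·S⁻¹ = [-10/13; -1/13]
x' − x̄ = [60/13, 6/13] = K·y
y = (KᵀK)⁻¹·Kᵀ·(x' − x̄) = [-6]
z = y + H·x̄ = [-6] + [3] = [-3]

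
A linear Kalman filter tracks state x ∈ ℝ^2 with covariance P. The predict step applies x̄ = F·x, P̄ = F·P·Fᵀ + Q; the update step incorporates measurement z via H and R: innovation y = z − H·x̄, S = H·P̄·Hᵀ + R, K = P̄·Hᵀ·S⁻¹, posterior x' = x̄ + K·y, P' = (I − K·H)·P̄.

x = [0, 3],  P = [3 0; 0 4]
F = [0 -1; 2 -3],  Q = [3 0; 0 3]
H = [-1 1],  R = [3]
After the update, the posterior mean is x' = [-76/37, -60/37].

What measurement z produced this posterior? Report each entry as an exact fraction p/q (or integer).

x̄ = F·x = [-3, -9]
P̄ = F·P·Fᵀ + Q = [7 12; 12 51]
S = H·P̄·Hᵀ + R = [37]
K = P̄·Hᵀ·S⁻¹ = [5/37; 39/37]
x' − x̄ = [35/37, 273/37] = K·y
y = (KᵀK)⁻¹·Kᵀ·(x' − x̄) = [7]
z = y + H·x̄ = [7] + [-6] = [1]

z = [1]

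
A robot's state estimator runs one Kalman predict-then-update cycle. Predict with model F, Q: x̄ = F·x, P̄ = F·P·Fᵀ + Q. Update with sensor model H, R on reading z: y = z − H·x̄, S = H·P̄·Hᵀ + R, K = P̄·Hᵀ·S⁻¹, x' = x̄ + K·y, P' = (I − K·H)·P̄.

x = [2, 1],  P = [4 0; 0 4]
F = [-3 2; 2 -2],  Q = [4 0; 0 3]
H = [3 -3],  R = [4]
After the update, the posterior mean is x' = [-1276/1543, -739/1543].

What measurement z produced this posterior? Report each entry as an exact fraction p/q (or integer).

x̄ = F·x = [-4, 2]
P̄ = F·P·Fᵀ + Q = [56 -40; -40 35]
S = H·P̄·Hᵀ + R = [1543]
K = P̄·Hᵀ·S⁻¹ = [288/1543; -225/1543]
x' − x̄ = [4896/1543, -3825/1543] = K·y
y = (KᵀK)⁻¹·Kᵀ·(x' − x̄) = [17]
z = y + H·x̄ = [17] + [-18] = [-1]

z = [-1]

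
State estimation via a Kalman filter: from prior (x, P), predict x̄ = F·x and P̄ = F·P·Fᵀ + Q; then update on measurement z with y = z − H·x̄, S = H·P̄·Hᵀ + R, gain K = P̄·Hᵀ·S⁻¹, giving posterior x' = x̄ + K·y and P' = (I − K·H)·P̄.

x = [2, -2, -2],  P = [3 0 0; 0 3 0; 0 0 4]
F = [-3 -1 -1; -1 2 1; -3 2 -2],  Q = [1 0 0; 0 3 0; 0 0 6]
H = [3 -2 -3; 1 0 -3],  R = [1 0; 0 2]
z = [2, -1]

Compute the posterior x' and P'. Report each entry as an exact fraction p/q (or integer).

x̄ = F·x = [-2, -8, -6]
P̄ = F·P·Fᵀ + Q = [35 -1 29; -1 22 13; 29 13 61]
y = z − H·x̄ = [-26, -17]
S = H·P̄·Hᵀ + R = [599 386; 386 412]
K = P̄·Hᵀ·S⁻¹ = [3539/12224 -9717/24448; -2499/12224 2309/24448; 2295/24448 -22577/48896]
x' = x̄ + K·y = [-67735/24448, -104889/24448, -28907/48896]
P' = (I − K·H)·P̄ = [52209/6112 48895/6112 38045/12224; 48895/6112 50097/6112 31827/12224; 38045/12224 31827/12224 32889/24448]

x' = [-67735/24448, -104889/24448, -28907/48896]
P' = [52209/6112 48895/6112 38045/12224; 48895/6112 50097/6112 31827/12224; 38045/12224 31827/12224 32889/24448]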